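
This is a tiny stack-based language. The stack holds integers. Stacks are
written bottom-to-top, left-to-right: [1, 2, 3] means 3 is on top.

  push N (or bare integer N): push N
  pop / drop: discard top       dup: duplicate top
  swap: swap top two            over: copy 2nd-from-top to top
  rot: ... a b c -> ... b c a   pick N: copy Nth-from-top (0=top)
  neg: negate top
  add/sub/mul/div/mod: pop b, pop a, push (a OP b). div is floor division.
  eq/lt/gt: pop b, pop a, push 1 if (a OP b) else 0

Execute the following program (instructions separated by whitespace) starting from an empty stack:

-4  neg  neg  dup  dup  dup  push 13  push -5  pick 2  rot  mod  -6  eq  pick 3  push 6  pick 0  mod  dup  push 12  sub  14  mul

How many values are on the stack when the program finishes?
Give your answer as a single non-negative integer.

Answer: 9

Derivation:
After 'push -4': stack = [-4] (depth 1)
After 'neg': stack = [4] (depth 1)
After 'neg': stack = [-4] (depth 1)
After 'dup': stack = [-4, -4] (depth 2)
After 'dup': stack = [-4, -4, -4] (depth 3)
After 'dup': stack = [-4, -4, -4, -4] (depth 4)
After 'push 13': stack = [-4, -4, -4, -4, 13] (depth 5)
After 'push -5': stack = [-4, -4, -4, -4, 13, -5] (depth 6)
After 'pick 2': stack = [-4, -4, -4, -4, 13, -5, -4] (depth 7)
After 'rot': stack = [-4, -4, -4, -4, -5, -4, 13] (depth 7)
  ...
After 'eq': stack = [-4, -4, -4, -4, -5, 0] (depth 6)
After 'pick 3': stack = [-4, -4, -4, -4, -5, 0, -4] (depth 7)
After 'push 6': stack = [-4, -4, -4, -4, -5, 0, -4, 6] (depth 8)
After 'pick 0': stack = [-4, -4, -4, -4, -5, 0, -4, 6, 6] (depth 9)
After 'mod': stack = [-4, -4, -4, -4, -5, 0, -4, 0] (depth 8)
After 'dup': stack = [-4, -4, -4, -4, -5, 0, -4, 0, 0] (depth 9)
After 'push 12': stack = [-4, -4, -4, -4, -5, 0, -4, 0, 0, 12] (depth 10)
After 'sub': stack = [-4, -4, -4, -4, -5, 0, -4, 0, -12] (depth 9)
After 'push 14': stack = [-4, -4, -4, -4, -5, 0, -4, 0, -12, 14] (depth 10)
After 'mul': stack = [-4, -4, -4, -4, -5, 0, -4, 0, -168] (depth 9)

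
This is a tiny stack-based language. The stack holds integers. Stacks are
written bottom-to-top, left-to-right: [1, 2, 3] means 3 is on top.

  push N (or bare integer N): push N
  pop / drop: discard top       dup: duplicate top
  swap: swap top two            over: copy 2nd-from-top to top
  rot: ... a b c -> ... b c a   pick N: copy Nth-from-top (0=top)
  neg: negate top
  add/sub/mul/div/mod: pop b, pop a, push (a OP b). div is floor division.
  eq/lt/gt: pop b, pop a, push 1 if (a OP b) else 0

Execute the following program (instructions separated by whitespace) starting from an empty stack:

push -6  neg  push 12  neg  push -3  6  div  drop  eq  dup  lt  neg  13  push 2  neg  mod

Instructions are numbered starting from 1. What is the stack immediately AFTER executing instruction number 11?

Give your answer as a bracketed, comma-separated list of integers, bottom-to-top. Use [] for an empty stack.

Answer: [0]

Derivation:
Step 1 ('push -6'): [-6]
Step 2 ('neg'): [6]
Step 3 ('push 12'): [6, 12]
Step 4 ('neg'): [6, -12]
Step 5 ('push -3'): [6, -12, -3]
Step 6 ('6'): [6, -12, -3, 6]
Step 7 ('div'): [6, -12, -1]
Step 8 ('drop'): [6, -12]
Step 9 ('eq'): [0]
Step 10 ('dup'): [0, 0]
Step 11 ('lt'): [0]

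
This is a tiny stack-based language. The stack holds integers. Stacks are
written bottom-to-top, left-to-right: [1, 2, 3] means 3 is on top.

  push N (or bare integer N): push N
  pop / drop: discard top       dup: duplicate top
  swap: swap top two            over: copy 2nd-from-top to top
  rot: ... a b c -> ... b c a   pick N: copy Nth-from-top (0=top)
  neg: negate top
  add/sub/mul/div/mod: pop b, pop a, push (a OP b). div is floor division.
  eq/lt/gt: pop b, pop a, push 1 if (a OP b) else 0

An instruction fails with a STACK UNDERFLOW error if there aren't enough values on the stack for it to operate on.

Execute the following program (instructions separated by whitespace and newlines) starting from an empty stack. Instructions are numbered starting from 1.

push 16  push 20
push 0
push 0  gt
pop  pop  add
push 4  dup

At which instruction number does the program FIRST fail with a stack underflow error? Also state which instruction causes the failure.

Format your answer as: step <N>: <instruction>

Answer: step 8: add

Derivation:
Step 1 ('push 16'): stack = [16], depth = 1
Step 2 ('push 20'): stack = [16, 20], depth = 2
Step 3 ('push 0'): stack = [16, 20, 0], depth = 3
Step 4 ('push 0'): stack = [16, 20, 0, 0], depth = 4
Step 5 ('gt'): stack = [16, 20, 0], depth = 3
Step 6 ('pop'): stack = [16, 20], depth = 2
Step 7 ('pop'): stack = [16], depth = 1
Step 8 ('add'): needs 2 value(s) but depth is 1 — STACK UNDERFLOW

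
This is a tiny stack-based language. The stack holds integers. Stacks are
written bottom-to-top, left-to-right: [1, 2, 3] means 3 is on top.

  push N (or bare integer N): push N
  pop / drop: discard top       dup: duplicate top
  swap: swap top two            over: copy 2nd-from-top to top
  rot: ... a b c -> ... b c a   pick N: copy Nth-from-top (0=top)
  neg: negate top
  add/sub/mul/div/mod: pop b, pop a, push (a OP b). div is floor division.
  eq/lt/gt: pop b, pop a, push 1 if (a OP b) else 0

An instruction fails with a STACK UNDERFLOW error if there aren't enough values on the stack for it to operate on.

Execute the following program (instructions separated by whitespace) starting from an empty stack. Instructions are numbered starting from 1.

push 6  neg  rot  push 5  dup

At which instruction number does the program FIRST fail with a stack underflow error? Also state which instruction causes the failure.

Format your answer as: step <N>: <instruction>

Answer: step 3: rot

Derivation:
Step 1 ('push 6'): stack = [6], depth = 1
Step 2 ('neg'): stack = [-6], depth = 1
Step 3 ('rot'): needs 3 value(s) but depth is 1 — STACK UNDERFLOW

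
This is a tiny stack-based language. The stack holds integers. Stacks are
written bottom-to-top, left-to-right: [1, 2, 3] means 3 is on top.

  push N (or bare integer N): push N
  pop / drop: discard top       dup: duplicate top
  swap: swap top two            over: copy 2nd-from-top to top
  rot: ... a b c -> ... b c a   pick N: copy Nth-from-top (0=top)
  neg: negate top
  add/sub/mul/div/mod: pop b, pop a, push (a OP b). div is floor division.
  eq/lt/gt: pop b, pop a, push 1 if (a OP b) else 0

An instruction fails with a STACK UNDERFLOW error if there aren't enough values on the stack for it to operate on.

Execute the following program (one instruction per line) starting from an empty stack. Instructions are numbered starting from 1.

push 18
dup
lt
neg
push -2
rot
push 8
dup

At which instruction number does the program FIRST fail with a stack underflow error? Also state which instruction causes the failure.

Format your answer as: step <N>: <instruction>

Answer: step 6: rot

Derivation:
Step 1 ('push 18'): stack = [18], depth = 1
Step 2 ('dup'): stack = [18, 18], depth = 2
Step 3 ('lt'): stack = [0], depth = 1
Step 4 ('neg'): stack = [0], depth = 1
Step 5 ('push -2'): stack = [0, -2], depth = 2
Step 6 ('rot'): needs 3 value(s) but depth is 2 — STACK UNDERFLOW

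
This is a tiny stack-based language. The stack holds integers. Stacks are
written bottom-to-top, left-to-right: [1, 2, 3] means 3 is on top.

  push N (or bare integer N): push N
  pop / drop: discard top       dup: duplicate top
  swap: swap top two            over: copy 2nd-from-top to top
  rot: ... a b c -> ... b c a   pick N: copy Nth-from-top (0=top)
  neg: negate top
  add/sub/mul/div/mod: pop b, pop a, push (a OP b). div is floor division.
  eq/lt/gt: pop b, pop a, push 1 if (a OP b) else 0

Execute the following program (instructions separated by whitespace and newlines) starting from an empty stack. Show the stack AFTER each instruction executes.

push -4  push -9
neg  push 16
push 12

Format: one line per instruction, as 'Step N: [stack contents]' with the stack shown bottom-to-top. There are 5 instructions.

Step 1: [-4]
Step 2: [-4, -9]
Step 3: [-4, 9]
Step 4: [-4, 9, 16]
Step 5: [-4, 9, 16, 12]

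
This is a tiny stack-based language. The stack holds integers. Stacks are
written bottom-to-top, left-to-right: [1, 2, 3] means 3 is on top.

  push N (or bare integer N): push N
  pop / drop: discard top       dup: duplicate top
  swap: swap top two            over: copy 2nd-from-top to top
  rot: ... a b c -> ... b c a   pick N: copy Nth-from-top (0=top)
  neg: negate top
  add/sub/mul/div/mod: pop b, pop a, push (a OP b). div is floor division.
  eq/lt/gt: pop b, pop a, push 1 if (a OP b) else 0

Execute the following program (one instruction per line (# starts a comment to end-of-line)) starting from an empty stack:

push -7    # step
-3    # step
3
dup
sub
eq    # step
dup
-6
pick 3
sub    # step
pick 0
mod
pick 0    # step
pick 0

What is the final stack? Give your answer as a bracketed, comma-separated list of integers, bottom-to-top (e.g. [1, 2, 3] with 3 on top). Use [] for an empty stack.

After 'push -7': [-7]
After 'push -3': [-7, -3]
After 'push 3': [-7, -3, 3]
After 'dup': [-7, -3, 3, 3]
After 'sub': [-7, -3, 0]
After 'eq': [-7, 0]
After 'dup': [-7, 0, 0]
After 'push -6': [-7, 0, 0, -6]
After 'pick 3': [-7, 0, 0, -6, -7]
After 'sub': [-7, 0, 0, 1]
After 'pick 0': [-7, 0, 0, 1, 1]
After 'mod': [-7, 0, 0, 0]
After 'pick 0': [-7, 0, 0, 0, 0]
After 'pick 0': [-7, 0, 0, 0, 0, 0]

Answer: [-7, 0, 0, 0, 0, 0]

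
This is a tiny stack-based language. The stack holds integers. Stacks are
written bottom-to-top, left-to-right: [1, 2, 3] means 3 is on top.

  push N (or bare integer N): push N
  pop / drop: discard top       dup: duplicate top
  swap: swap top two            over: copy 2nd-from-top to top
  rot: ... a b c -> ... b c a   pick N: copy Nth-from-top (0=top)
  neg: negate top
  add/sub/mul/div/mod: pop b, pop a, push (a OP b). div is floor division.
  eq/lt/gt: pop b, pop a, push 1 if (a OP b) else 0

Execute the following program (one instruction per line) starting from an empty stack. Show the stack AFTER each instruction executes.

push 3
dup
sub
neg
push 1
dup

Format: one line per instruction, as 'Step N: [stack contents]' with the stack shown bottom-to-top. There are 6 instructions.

Step 1: [3]
Step 2: [3, 3]
Step 3: [0]
Step 4: [0]
Step 5: [0, 1]
Step 6: [0, 1, 1]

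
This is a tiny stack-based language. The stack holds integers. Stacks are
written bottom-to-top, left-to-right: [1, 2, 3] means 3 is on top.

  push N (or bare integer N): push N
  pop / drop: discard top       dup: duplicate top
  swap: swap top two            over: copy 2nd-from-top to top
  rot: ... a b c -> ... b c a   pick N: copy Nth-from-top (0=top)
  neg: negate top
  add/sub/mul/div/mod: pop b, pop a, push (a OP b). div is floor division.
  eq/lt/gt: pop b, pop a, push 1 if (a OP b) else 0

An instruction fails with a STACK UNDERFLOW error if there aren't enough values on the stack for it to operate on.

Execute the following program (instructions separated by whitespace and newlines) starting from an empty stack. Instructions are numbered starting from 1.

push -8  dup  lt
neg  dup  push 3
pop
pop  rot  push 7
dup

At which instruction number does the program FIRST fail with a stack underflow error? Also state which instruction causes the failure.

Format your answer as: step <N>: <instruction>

Step 1 ('push -8'): stack = [-8], depth = 1
Step 2 ('dup'): stack = [-8, -8], depth = 2
Step 3 ('lt'): stack = [0], depth = 1
Step 4 ('neg'): stack = [0], depth = 1
Step 5 ('dup'): stack = [0, 0], depth = 2
Step 6 ('push 3'): stack = [0, 0, 3], depth = 3
Step 7 ('pop'): stack = [0, 0], depth = 2
Step 8 ('pop'): stack = [0], depth = 1
Step 9 ('rot'): needs 3 value(s) but depth is 1 — STACK UNDERFLOW

Answer: step 9: rot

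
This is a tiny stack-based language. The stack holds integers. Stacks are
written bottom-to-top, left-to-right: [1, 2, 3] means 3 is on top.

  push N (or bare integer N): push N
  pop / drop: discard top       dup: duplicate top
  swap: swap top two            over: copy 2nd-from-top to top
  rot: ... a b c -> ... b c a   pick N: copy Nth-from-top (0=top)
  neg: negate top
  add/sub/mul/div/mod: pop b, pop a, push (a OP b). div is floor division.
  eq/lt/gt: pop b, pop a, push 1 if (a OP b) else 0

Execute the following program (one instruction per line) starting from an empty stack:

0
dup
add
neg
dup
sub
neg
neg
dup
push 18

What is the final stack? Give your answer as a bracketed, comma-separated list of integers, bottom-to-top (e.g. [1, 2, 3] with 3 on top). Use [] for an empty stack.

Answer: [0, 0, 18]

Derivation:
After 'push 0': [0]
After 'dup': [0, 0]
After 'add': [0]
After 'neg': [0]
After 'dup': [0, 0]
After 'sub': [0]
After 'neg': [0]
After 'neg': [0]
After 'dup': [0, 0]
After 'push 18': [0, 0, 18]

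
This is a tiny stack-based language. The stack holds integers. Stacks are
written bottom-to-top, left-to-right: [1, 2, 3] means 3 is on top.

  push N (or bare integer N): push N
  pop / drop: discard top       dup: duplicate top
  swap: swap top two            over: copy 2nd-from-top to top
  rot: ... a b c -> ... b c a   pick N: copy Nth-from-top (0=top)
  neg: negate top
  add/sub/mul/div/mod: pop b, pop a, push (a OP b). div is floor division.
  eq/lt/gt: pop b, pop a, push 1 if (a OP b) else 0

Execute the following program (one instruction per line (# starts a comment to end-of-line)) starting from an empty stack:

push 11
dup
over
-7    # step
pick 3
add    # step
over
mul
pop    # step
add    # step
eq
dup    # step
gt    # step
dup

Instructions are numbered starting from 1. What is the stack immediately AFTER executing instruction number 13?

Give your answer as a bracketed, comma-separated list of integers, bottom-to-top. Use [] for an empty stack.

Step 1 ('push 11'): [11]
Step 2 ('dup'): [11, 11]
Step 3 ('over'): [11, 11, 11]
Step 4 ('-7'): [11, 11, 11, -7]
Step 5 ('pick 3'): [11, 11, 11, -7, 11]
Step 6 ('add'): [11, 11, 11, 4]
Step 7 ('over'): [11, 11, 11, 4, 11]
Step 8 ('mul'): [11, 11, 11, 44]
Step 9 ('pop'): [11, 11, 11]
Step 10 ('add'): [11, 22]
Step 11 ('eq'): [0]
Step 12 ('dup'): [0, 0]
Step 13 ('gt'): [0]

Answer: [0]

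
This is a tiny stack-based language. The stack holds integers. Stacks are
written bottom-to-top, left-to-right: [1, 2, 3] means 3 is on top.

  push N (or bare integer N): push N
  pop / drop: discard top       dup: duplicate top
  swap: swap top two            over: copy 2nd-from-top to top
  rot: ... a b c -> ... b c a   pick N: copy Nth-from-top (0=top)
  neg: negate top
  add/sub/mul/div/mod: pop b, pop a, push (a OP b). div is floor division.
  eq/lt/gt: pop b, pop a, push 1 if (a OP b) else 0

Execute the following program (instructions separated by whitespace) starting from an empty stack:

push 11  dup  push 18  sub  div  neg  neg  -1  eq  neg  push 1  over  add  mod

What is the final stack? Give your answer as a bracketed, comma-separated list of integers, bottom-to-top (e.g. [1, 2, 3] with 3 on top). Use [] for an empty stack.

Answer: [0]

Derivation:
After 'push 11': [11]
After 'dup': [11, 11]
After 'push 18': [11, 11, 18]
After 'sub': [11, -7]
After 'div': [-2]
After 'neg': [2]
After 'neg': [-2]
After 'push -1': [-2, -1]
After 'eq': [0]
After 'neg': [0]
After 'push 1': [0, 1]
After 'over': [0, 1, 0]
After 'add': [0, 1]
After 'mod': [0]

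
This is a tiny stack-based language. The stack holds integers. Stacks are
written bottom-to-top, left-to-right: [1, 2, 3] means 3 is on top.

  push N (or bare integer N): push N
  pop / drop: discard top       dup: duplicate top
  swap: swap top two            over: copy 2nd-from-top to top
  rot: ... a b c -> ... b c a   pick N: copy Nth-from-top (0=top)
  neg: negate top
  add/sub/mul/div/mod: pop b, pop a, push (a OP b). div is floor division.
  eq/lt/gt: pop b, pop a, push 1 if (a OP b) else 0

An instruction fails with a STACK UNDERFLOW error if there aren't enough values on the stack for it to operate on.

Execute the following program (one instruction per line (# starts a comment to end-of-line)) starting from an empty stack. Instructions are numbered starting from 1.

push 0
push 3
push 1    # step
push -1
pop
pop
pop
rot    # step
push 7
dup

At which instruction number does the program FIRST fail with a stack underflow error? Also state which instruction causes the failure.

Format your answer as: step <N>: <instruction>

Step 1 ('push 0'): stack = [0], depth = 1
Step 2 ('push 3'): stack = [0, 3], depth = 2
Step 3 ('push 1'): stack = [0, 3, 1], depth = 3
Step 4 ('push -1'): stack = [0, 3, 1, -1], depth = 4
Step 5 ('pop'): stack = [0, 3, 1], depth = 3
Step 6 ('pop'): stack = [0, 3], depth = 2
Step 7 ('pop'): stack = [0], depth = 1
Step 8 ('rot'): needs 3 value(s) but depth is 1 — STACK UNDERFLOW

Answer: step 8: rot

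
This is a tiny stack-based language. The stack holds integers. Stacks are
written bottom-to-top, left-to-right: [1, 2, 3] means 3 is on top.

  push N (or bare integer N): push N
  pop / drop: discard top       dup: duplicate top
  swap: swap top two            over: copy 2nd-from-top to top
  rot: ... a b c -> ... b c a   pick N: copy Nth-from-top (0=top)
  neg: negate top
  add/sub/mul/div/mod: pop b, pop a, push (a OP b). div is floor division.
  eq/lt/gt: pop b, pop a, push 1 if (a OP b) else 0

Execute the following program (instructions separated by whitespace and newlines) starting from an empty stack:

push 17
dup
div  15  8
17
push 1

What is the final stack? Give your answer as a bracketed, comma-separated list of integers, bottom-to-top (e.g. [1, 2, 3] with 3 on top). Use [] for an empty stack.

After 'push 17': [17]
After 'dup': [17, 17]
After 'div': [1]
After 'push 15': [1, 15]
After 'push 8': [1, 15, 8]
After 'push 17': [1, 15, 8, 17]
After 'push 1': [1, 15, 8, 17, 1]

Answer: [1, 15, 8, 17, 1]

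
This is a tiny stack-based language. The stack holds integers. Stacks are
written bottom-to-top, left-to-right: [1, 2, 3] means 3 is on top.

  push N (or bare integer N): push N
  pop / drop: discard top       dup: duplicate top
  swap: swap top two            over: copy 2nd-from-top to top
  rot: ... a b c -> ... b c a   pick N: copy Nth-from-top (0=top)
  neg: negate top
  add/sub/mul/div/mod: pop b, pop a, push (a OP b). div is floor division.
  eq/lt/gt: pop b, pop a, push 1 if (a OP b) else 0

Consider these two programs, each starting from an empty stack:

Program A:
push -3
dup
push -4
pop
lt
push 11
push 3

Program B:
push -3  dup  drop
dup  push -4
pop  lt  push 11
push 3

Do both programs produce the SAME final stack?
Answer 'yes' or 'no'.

Program A trace:
  After 'push -3': [-3]
  After 'dup': [-3, -3]
  After 'push -4': [-3, -3, -4]
  After 'pop': [-3, -3]
  After 'lt': [0]
  After 'push 11': [0, 11]
  After 'push 3': [0, 11, 3]
Program A final stack: [0, 11, 3]

Program B trace:
  After 'push -3': [-3]
  After 'dup': [-3, -3]
  After 'drop': [-3]
  After 'dup': [-3, -3]
  After 'push -4': [-3, -3, -4]
  After 'pop': [-3, -3]
  After 'lt': [0]
  After 'push 11': [0, 11]
  After 'push 3': [0, 11, 3]
Program B final stack: [0, 11, 3]
Same: yes

Answer: yes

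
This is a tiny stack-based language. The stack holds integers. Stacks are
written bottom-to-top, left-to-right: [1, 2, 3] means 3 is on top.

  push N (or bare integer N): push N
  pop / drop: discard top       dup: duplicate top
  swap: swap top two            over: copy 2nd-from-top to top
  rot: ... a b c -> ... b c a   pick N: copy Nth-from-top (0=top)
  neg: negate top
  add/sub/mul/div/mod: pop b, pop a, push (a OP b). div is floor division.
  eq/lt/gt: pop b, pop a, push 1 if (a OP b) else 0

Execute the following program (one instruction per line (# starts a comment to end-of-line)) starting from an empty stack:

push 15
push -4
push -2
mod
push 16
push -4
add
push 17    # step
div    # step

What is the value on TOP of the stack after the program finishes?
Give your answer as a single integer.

Answer: 0

Derivation:
After 'push 15': [15]
After 'push -4': [15, -4]
After 'push -2': [15, -4, -2]
After 'mod': [15, 0]
After 'push 16': [15, 0, 16]
After 'push -4': [15, 0, 16, -4]
After 'add': [15, 0, 12]
After 'push 17': [15, 0, 12, 17]
After 'div': [15, 0, 0]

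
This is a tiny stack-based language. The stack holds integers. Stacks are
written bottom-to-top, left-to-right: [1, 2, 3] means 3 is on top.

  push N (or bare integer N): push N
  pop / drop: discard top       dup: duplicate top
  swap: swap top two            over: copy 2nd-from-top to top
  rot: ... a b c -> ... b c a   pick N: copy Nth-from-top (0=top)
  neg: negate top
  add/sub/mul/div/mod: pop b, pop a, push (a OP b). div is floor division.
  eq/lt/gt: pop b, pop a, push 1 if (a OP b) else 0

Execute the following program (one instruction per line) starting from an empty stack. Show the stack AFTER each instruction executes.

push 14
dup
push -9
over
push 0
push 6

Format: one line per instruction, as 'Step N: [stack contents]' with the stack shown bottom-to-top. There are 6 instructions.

Step 1: [14]
Step 2: [14, 14]
Step 3: [14, 14, -9]
Step 4: [14, 14, -9, 14]
Step 5: [14, 14, -9, 14, 0]
Step 6: [14, 14, -9, 14, 0, 6]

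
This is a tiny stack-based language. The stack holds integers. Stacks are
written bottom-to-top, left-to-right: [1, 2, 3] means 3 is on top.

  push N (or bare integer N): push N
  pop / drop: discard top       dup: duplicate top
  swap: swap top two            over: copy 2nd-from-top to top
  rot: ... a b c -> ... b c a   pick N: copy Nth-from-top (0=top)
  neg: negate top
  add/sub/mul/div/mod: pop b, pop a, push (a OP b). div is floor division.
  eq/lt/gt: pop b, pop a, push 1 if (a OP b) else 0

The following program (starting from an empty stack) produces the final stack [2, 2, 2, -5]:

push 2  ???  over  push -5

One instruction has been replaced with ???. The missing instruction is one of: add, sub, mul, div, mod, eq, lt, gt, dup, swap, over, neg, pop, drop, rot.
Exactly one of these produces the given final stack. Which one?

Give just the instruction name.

Answer: dup

Derivation:
Stack before ???: [2]
Stack after ???:  [2, 2]
The instruction that transforms [2] -> [2, 2] is: dup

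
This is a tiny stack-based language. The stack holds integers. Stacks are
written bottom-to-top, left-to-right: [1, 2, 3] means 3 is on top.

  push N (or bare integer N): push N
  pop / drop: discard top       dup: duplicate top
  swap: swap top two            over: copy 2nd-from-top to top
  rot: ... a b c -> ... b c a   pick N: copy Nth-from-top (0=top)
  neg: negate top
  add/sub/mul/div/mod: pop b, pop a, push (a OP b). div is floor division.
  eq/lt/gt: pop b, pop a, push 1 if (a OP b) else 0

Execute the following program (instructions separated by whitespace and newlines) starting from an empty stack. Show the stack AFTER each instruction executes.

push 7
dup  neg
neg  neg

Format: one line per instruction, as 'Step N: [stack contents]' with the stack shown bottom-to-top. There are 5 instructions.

Step 1: [7]
Step 2: [7, 7]
Step 3: [7, -7]
Step 4: [7, 7]
Step 5: [7, -7]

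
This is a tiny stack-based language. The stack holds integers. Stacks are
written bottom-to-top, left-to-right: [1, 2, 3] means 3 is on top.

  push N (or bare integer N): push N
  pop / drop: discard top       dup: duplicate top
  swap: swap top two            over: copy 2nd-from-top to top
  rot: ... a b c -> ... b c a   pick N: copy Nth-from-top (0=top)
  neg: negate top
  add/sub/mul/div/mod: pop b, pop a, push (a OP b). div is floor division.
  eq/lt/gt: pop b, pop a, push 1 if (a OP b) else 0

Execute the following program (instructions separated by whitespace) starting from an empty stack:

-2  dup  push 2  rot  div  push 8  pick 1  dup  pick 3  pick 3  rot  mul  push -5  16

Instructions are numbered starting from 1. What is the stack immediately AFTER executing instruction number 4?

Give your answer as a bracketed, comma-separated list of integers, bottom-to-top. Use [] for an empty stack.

Answer: [-2, 2, -2]

Derivation:
Step 1 ('-2'): [-2]
Step 2 ('dup'): [-2, -2]
Step 3 ('push 2'): [-2, -2, 2]
Step 4 ('rot'): [-2, 2, -2]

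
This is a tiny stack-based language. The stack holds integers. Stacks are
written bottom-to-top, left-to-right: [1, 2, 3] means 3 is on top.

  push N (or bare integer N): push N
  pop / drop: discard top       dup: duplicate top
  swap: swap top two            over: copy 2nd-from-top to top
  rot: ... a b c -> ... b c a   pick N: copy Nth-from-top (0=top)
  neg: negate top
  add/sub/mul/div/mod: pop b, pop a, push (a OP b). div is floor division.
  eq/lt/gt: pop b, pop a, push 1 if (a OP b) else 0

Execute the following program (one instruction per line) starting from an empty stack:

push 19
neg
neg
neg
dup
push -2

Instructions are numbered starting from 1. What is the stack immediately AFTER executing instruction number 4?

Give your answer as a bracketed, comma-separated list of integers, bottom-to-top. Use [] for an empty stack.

Step 1 ('push 19'): [19]
Step 2 ('neg'): [-19]
Step 3 ('neg'): [19]
Step 4 ('neg'): [-19]

Answer: [-19]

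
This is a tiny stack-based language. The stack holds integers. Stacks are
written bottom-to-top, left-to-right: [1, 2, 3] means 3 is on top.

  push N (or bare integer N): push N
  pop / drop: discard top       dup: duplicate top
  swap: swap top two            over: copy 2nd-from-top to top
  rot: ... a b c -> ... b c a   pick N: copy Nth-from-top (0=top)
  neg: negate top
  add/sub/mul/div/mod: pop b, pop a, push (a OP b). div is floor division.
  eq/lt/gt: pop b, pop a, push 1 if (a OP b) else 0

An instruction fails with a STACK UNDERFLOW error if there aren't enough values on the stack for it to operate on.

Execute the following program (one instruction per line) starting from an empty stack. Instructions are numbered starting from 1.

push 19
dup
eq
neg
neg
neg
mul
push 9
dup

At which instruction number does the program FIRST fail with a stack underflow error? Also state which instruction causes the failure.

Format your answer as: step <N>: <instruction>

Answer: step 7: mul

Derivation:
Step 1 ('push 19'): stack = [19], depth = 1
Step 2 ('dup'): stack = [19, 19], depth = 2
Step 3 ('eq'): stack = [1], depth = 1
Step 4 ('neg'): stack = [-1], depth = 1
Step 5 ('neg'): stack = [1], depth = 1
Step 6 ('neg'): stack = [-1], depth = 1
Step 7 ('mul'): needs 2 value(s) but depth is 1 — STACK UNDERFLOW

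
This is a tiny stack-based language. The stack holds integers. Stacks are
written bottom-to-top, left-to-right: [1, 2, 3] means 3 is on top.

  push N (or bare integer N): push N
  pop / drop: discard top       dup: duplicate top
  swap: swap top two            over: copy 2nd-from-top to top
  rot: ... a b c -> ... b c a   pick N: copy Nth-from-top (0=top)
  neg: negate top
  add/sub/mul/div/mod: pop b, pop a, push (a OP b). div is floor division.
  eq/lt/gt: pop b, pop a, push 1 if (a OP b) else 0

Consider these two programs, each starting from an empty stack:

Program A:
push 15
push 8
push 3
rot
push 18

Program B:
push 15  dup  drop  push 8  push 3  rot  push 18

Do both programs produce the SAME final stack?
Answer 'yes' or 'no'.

Answer: yes

Derivation:
Program A trace:
  After 'push 15': [15]
  After 'push 8': [15, 8]
  After 'push 3': [15, 8, 3]
  After 'rot': [8, 3, 15]
  After 'push 18': [8, 3, 15, 18]
Program A final stack: [8, 3, 15, 18]

Program B trace:
  After 'push 15': [15]
  After 'dup': [15, 15]
  After 'drop': [15]
  After 'push 8': [15, 8]
  After 'push 3': [15, 8, 3]
  After 'rot': [8, 3, 15]
  After 'push 18': [8, 3, 15, 18]
Program B final stack: [8, 3, 15, 18]
Same: yes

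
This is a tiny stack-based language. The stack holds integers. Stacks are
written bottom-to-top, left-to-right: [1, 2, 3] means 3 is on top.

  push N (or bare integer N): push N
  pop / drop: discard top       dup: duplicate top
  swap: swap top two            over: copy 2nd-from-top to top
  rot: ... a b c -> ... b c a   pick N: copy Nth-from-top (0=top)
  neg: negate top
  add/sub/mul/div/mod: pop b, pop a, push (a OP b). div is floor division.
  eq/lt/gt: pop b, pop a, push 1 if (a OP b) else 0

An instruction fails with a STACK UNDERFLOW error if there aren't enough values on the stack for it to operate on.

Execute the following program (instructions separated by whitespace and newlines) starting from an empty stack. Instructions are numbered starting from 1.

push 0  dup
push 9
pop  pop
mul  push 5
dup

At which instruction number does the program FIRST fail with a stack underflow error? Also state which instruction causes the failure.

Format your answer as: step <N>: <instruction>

Answer: step 6: mul

Derivation:
Step 1 ('push 0'): stack = [0], depth = 1
Step 2 ('dup'): stack = [0, 0], depth = 2
Step 3 ('push 9'): stack = [0, 0, 9], depth = 3
Step 4 ('pop'): stack = [0, 0], depth = 2
Step 5 ('pop'): stack = [0], depth = 1
Step 6 ('mul'): needs 2 value(s) but depth is 1 — STACK UNDERFLOW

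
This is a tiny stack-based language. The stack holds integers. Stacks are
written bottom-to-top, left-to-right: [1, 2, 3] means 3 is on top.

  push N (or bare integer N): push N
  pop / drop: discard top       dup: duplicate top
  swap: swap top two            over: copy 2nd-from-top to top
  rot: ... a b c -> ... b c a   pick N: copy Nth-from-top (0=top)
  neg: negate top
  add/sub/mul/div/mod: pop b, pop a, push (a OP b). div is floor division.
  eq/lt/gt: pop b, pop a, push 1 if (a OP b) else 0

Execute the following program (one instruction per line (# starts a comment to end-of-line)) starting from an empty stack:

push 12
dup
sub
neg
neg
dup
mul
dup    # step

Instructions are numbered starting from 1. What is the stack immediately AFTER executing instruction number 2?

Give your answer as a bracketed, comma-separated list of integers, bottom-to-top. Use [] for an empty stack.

Answer: [12, 12]

Derivation:
Step 1 ('push 12'): [12]
Step 2 ('dup'): [12, 12]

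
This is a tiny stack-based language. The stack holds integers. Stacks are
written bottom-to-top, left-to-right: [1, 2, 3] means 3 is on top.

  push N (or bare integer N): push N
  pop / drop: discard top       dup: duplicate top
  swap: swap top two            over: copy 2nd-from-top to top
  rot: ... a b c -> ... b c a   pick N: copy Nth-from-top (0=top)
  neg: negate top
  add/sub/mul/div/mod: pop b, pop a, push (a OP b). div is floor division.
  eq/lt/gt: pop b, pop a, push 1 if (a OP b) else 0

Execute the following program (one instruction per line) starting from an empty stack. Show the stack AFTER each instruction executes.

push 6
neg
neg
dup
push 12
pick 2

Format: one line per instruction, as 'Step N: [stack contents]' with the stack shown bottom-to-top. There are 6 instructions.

Step 1: [6]
Step 2: [-6]
Step 3: [6]
Step 4: [6, 6]
Step 5: [6, 6, 12]
Step 6: [6, 6, 12, 6]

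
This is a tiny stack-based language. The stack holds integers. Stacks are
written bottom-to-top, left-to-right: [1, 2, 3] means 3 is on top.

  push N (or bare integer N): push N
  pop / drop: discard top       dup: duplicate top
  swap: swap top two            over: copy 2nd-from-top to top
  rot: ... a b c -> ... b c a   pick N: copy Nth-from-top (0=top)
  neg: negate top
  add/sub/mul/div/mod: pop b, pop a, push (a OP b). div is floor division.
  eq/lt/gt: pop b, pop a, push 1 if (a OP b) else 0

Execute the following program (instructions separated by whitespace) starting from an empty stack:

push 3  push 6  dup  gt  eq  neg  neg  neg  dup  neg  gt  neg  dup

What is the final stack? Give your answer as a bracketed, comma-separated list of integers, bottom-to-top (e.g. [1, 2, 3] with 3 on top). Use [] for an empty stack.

Answer: [0, 0]

Derivation:
After 'push 3': [3]
After 'push 6': [3, 6]
After 'dup': [3, 6, 6]
After 'gt': [3, 0]
After 'eq': [0]
After 'neg': [0]
After 'neg': [0]
After 'neg': [0]
After 'dup': [0, 0]
After 'neg': [0, 0]
After 'gt': [0]
After 'neg': [0]
After 'dup': [0, 0]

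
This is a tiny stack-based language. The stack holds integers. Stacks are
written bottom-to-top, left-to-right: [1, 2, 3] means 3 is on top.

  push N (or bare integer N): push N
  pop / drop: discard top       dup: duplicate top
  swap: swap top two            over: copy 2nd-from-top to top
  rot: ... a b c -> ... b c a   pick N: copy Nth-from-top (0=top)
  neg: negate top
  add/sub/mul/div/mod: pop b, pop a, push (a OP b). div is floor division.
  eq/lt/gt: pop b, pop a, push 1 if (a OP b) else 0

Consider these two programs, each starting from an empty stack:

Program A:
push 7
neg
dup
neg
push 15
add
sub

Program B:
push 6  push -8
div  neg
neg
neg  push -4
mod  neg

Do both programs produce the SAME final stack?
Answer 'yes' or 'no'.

Answer: no

Derivation:
Program A trace:
  After 'push 7': [7]
  After 'neg': [-7]
  After 'dup': [-7, -7]
  After 'neg': [-7, 7]
  After 'push 15': [-7, 7, 15]
  After 'add': [-7, 22]
  After 'sub': [-29]
Program A final stack: [-29]

Program B trace:
  After 'push 6': [6]
  After 'push -8': [6, -8]
  After 'div': [-1]
  After 'neg': [1]
  After 'neg': [-1]
  After 'neg': [1]
  After 'push -4': [1, -4]
  After 'mod': [-3]
  After 'neg': [3]
Program B final stack: [3]
Same: no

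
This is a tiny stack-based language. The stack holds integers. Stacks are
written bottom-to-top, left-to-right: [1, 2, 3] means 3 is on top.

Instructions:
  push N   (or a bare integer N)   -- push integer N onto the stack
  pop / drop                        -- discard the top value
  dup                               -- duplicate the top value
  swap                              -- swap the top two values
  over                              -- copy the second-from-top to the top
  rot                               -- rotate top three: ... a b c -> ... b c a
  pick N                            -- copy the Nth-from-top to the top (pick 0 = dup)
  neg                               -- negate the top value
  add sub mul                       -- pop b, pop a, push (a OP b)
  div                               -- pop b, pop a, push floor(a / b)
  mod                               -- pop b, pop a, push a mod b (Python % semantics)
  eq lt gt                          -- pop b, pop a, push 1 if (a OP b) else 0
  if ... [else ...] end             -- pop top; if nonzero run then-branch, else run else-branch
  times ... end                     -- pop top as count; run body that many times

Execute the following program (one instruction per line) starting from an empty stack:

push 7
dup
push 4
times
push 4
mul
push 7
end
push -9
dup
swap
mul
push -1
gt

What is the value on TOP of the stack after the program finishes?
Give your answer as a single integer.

After 'push 7': [7]
After 'dup': [7, 7]
After 'push 4': [7, 7, 4]
After 'times': [7, 7]
After 'push 4': [7, 7, 4]
After 'mul': [7, 28]
After 'push 7': [7, 28, 7]
After 'push 4': [7, 28, 7, 4]
After 'mul': [7, 28, 28]
After 'push 7': [7, 28, 28, 7]
  ...
After 'push 7': [7, 28, 28, 28, 7]
After 'push 4': [7, 28, 28, 28, 7, 4]
After 'mul': [7, 28, 28, 28, 28]
After 'push 7': [7, 28, 28, 28, 28, 7]
After 'push -9': [7, 28, 28, 28, 28, 7, -9]
After 'dup': [7, 28, 28, 28, 28, 7, -9, -9]
After 'swap': [7, 28, 28, 28, 28, 7, -9, -9]
After 'mul': [7, 28, 28, 28, 28, 7, 81]
After 'push -1': [7, 28, 28, 28, 28, 7, 81, -1]
After 'gt': [7, 28, 28, 28, 28, 7, 1]

Answer: 1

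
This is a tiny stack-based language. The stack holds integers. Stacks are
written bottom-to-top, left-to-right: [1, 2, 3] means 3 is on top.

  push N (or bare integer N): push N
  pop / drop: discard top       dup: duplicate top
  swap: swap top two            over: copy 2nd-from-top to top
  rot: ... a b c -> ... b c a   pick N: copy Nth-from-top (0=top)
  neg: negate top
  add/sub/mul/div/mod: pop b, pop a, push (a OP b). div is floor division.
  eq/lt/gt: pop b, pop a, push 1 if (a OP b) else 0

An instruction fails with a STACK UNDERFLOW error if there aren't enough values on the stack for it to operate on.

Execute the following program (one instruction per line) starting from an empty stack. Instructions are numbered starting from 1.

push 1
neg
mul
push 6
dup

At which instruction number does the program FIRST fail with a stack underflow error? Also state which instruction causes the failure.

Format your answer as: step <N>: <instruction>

Step 1 ('push 1'): stack = [1], depth = 1
Step 2 ('neg'): stack = [-1], depth = 1
Step 3 ('mul'): needs 2 value(s) but depth is 1 — STACK UNDERFLOW

Answer: step 3: mul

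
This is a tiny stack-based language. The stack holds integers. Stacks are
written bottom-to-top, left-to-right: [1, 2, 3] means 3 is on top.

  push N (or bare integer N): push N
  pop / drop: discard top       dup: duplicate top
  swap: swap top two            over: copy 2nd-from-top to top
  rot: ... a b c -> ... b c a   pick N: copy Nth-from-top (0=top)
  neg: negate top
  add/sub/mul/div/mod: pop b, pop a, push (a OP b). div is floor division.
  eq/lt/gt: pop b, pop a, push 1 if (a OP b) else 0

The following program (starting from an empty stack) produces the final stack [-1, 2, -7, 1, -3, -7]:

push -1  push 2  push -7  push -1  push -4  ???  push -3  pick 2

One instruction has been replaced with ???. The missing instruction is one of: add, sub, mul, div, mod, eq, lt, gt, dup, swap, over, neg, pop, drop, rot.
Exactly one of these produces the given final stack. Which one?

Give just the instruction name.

Stack before ???: [-1, 2, -7, -1, -4]
Stack after ???:  [-1, 2, -7, 1]
The instruction that transforms [-1, 2, -7, -1, -4] -> [-1, 2, -7, 1] is: gt

Answer: gt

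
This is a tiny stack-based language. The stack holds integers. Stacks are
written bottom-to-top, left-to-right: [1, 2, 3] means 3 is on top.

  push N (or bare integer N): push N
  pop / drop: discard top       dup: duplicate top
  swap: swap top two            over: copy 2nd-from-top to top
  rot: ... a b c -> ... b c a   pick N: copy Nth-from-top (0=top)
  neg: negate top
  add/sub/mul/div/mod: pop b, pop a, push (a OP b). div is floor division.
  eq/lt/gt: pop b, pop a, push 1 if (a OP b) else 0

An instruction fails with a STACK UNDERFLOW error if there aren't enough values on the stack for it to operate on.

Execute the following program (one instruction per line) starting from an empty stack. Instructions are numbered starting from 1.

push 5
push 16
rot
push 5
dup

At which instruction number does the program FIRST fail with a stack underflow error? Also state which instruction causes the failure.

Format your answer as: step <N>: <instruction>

Step 1 ('push 5'): stack = [5], depth = 1
Step 2 ('push 16'): stack = [5, 16], depth = 2
Step 3 ('rot'): needs 3 value(s) but depth is 2 — STACK UNDERFLOW

Answer: step 3: rot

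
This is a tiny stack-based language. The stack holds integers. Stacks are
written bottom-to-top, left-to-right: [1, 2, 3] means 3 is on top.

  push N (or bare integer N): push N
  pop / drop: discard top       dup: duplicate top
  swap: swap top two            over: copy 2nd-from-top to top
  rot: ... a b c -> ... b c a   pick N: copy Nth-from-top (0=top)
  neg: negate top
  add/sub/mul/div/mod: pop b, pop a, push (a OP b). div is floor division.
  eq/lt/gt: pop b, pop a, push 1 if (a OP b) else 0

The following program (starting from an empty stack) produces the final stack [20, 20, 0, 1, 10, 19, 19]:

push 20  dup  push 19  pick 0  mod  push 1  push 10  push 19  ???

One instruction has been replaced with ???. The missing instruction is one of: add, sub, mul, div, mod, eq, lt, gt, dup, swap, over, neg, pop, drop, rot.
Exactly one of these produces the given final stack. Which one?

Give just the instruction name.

Stack before ???: [20, 20, 0, 1, 10, 19]
Stack after ???:  [20, 20, 0, 1, 10, 19, 19]
The instruction that transforms [20, 20, 0, 1, 10, 19] -> [20, 20, 0, 1, 10, 19, 19] is: dup

Answer: dup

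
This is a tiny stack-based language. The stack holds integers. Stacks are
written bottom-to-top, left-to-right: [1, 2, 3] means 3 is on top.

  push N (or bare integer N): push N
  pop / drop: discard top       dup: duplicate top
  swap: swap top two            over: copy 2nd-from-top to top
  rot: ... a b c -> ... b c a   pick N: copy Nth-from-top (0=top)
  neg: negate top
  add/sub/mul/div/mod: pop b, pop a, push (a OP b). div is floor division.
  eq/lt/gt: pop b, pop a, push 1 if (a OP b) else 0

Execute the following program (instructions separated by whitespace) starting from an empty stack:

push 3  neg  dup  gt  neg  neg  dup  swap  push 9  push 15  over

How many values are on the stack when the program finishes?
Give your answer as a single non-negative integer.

After 'push 3': stack = [3] (depth 1)
After 'neg': stack = [-3] (depth 1)
After 'dup': stack = [-3, -3] (depth 2)
After 'gt': stack = [0] (depth 1)
After 'neg': stack = [0] (depth 1)
After 'neg': stack = [0] (depth 1)
After 'dup': stack = [0, 0] (depth 2)
After 'swap': stack = [0, 0] (depth 2)
After 'push 9': stack = [0, 0, 9] (depth 3)
After 'push 15': stack = [0, 0, 9, 15] (depth 4)
After 'over': stack = [0, 0, 9, 15, 9] (depth 5)

Answer: 5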